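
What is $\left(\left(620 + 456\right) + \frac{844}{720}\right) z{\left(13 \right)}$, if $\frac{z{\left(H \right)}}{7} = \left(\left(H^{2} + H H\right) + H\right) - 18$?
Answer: $\frac{50217769}{20} \approx 2.5109 \cdot 10^{6}$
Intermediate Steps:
$z{\left(H \right)} = -126 + 7 H + 14 H^{2}$ ($z{\left(H \right)} = 7 \left(\left(\left(H^{2} + H H\right) + H\right) - 18\right) = 7 \left(\left(\left(H^{2} + H^{2}\right) + H\right) - 18\right) = 7 \left(\left(2 H^{2} + H\right) - 18\right) = 7 \left(\left(H + 2 H^{2}\right) - 18\right) = 7 \left(-18 + H + 2 H^{2}\right) = -126 + 7 H + 14 H^{2}$)
$\left(\left(620 + 456\right) + \frac{844}{720}\right) z{\left(13 \right)} = \left(\left(620 + 456\right) + \frac{844}{720}\right) \left(-126 + 7 \cdot 13 + 14 \cdot 13^{2}\right) = \left(1076 + 844 \cdot \frac{1}{720}\right) \left(-126 + 91 + 14 \cdot 169\right) = \left(1076 + \frac{211}{180}\right) \left(-126 + 91 + 2366\right) = \frac{193891}{180} \cdot 2331 = \frac{50217769}{20}$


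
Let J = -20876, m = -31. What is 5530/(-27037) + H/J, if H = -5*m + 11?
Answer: -59966211/282212206 ≈ -0.21249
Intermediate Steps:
H = 166 (H = -5*(-31) + 11 = 155 + 11 = 166)
5530/(-27037) + H/J = 5530/(-27037) + 166/(-20876) = 5530*(-1/27037) + 166*(-1/20876) = -5530/27037 - 83/10438 = -59966211/282212206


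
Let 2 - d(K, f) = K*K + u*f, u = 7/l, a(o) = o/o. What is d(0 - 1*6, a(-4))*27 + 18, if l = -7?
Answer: -873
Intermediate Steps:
a(o) = 1
u = -1 (u = 7/(-7) = 7*(-⅐) = -1)
d(K, f) = 2 + f - K² (d(K, f) = 2 - (K*K - f) = 2 - (K² - f) = 2 + (f - K²) = 2 + f - K²)
d(0 - 1*6, a(-4))*27 + 18 = (2 + 1 - (0 - 1*6)²)*27 + 18 = (2 + 1 - (0 - 6)²)*27 + 18 = (2 + 1 - 1*(-6)²)*27 + 18 = (2 + 1 - 1*36)*27 + 18 = (2 + 1 - 36)*27 + 18 = -33*27 + 18 = -891 + 18 = -873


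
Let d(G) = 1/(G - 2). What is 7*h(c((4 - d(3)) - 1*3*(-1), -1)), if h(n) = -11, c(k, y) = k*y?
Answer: -77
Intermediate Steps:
d(G) = 1/(-2 + G)
7*h(c((4 - d(3)) - 1*3*(-1), -1)) = 7*(-11) = -77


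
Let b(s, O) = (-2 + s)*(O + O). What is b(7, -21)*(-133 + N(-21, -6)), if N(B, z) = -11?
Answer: 30240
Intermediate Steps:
b(s, O) = 2*O*(-2 + s) (b(s, O) = (-2 + s)*(2*O) = 2*O*(-2 + s))
b(7, -21)*(-133 + N(-21, -6)) = (2*(-21)*(-2 + 7))*(-133 - 11) = (2*(-21)*5)*(-144) = -210*(-144) = 30240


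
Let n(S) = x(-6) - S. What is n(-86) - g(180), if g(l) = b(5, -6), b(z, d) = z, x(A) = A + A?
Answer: 69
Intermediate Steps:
x(A) = 2*A
g(l) = 5
n(S) = -12 - S (n(S) = 2*(-6) - S = -12 - S)
n(-86) - g(180) = (-12 - 1*(-86)) - 1*5 = (-12 + 86) - 5 = 74 - 5 = 69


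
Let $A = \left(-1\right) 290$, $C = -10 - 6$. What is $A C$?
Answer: $4640$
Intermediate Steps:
$C = -16$ ($C = -10 - 6 = -16$)
$A = -290$
$A C = \left(-290\right) \left(-16\right) = 4640$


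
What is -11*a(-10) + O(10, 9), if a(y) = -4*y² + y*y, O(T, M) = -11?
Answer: 3289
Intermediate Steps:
a(y) = -3*y² (a(y) = -4*y² + y² = -3*y²)
-11*a(-10) + O(10, 9) = -(-33)*(-10)² - 11 = -(-33)*100 - 11 = -11*(-300) - 11 = 3300 - 11 = 3289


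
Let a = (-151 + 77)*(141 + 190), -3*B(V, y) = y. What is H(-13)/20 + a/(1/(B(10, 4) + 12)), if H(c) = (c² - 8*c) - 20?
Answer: -15675401/60 ≈ -2.6126e+5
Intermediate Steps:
B(V, y) = -y/3
a = -24494 (a = -74*331 = -24494)
H(c) = -20 + c² - 8*c
H(-13)/20 + a/(1/(B(10, 4) + 12)) = (-20 + (-13)² - 8*(-13))/20 - 24494/(1/(-⅓*4 + 12)) = (-20 + 169 + 104)*(1/20) - 24494/(1/(-4/3 + 12)) = 253*(1/20) - 24494/(1/(32/3)) = 253/20 - 24494/3/32 = 253/20 - 24494*32/3 = 253/20 - 783808/3 = -15675401/60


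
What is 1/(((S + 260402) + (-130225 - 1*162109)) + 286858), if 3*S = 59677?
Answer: 3/824455 ≈ 3.6388e-6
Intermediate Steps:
S = 59677/3 (S = (1/3)*59677 = 59677/3 ≈ 19892.)
1/(((S + 260402) + (-130225 - 1*162109)) + 286858) = 1/(((59677/3 + 260402) + (-130225 - 1*162109)) + 286858) = 1/((840883/3 + (-130225 - 162109)) + 286858) = 1/((840883/3 - 292334) + 286858) = 1/(-36119/3 + 286858) = 1/(824455/3) = 3/824455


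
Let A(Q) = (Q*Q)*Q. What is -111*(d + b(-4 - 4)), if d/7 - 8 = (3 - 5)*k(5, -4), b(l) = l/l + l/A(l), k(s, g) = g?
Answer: -802863/64 ≈ -12545.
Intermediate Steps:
A(Q) = Q³ (A(Q) = Q²*Q = Q³)
b(l) = 1 + l⁻² (b(l) = l/l + l/(l³) = 1 + l/l³ = 1 + l⁻²)
d = 112 (d = 56 + 7*((3 - 5)*(-4)) = 56 + 7*(-2*(-4)) = 56 + 7*8 = 56 + 56 = 112)
-111*(d + b(-4 - 4)) = -111*(112 + (1 + (-4 - 4)⁻²)) = -111*(112 + (1 + (-8)⁻²)) = -111*(112 + (1 + 1/64)) = -111*(112 + 65/64) = -111*7233/64 = -802863/64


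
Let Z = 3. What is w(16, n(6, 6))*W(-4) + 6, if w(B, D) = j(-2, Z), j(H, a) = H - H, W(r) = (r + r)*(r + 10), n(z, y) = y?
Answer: 6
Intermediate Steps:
W(r) = 2*r*(10 + r) (W(r) = (2*r)*(10 + r) = 2*r*(10 + r))
j(H, a) = 0
w(B, D) = 0
w(16, n(6, 6))*W(-4) + 6 = 0*(2*(-4)*(10 - 4)) + 6 = 0*(2*(-4)*6) + 6 = 0*(-48) + 6 = 0 + 6 = 6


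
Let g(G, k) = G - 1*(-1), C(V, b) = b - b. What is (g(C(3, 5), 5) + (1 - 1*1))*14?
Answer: 14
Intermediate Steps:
C(V, b) = 0
g(G, k) = 1 + G (g(G, k) = G + 1 = 1 + G)
(g(C(3, 5), 5) + (1 - 1*1))*14 = ((1 + 0) + (1 - 1*1))*14 = (1 + (1 - 1))*14 = (1 + 0)*14 = 1*14 = 14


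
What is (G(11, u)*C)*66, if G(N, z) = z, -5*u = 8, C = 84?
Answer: -44352/5 ≈ -8870.4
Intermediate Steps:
u = -8/5 (u = -⅕*8 = -8/5 ≈ -1.6000)
(G(11, u)*C)*66 = -8/5*84*66 = -672/5*66 = -44352/5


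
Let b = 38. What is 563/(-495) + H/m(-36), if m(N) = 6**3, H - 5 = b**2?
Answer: 22061/3960 ≈ 5.5710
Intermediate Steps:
H = 1449 (H = 5 + 38**2 = 5 + 1444 = 1449)
m(N) = 216
563/(-495) + H/m(-36) = 563/(-495) + 1449/216 = 563*(-1/495) + 1449*(1/216) = -563/495 + 161/24 = 22061/3960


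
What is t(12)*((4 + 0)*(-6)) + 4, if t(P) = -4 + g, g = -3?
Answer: 172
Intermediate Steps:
t(P) = -7 (t(P) = -4 - 3 = -7)
t(12)*((4 + 0)*(-6)) + 4 = -7*(4 + 0)*(-6) + 4 = -28*(-6) + 4 = -7*(-24) + 4 = 168 + 4 = 172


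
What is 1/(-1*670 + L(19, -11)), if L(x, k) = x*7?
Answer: -1/537 ≈ -0.0018622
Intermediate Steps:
L(x, k) = 7*x
1/(-1*670 + L(19, -11)) = 1/(-1*670 + 7*19) = 1/(-670 + 133) = 1/(-537) = -1/537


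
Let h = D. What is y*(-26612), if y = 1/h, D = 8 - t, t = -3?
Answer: -26612/11 ≈ -2419.3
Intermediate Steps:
D = 11 (D = 8 - 1*(-3) = 8 + 3 = 11)
h = 11
y = 1/11 ≈ 0.090909
y*(-26612) = (1/11)*(-26612) = -26612/11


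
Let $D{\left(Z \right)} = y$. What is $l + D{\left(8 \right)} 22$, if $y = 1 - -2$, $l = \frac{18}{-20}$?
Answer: $\frac{651}{10} \approx 65.1$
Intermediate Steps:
$l = - \frac{9}{10}$ ($l = 18 \left(- \frac{1}{20}\right) = - \frac{9}{10} \approx -0.9$)
$y = 3$ ($y = 1 + 2 = 3$)
$D{\left(Z \right)} = 3$
$l + D{\left(8 \right)} 22 = - \frac{9}{10} + 3 \cdot 22 = - \frac{9}{10} + 66 = \frac{651}{10}$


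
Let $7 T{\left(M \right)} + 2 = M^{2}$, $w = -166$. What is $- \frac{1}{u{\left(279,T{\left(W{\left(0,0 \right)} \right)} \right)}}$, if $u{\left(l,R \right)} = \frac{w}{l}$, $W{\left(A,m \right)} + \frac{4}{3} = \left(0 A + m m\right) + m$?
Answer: $\frac{279}{166} \approx 1.6807$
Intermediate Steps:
$W{\left(A,m \right)} = - \frac{4}{3} + m + m^{2}$ ($W{\left(A,m \right)} = - \frac{4}{3} + \left(\left(0 A + m m\right) + m\right) = - \frac{4}{3} + \left(\left(0 + m^{2}\right) + m\right) = - \frac{4}{3} + \left(m^{2} + m\right) = - \frac{4}{3} + \left(m + m^{2}\right) = - \frac{4}{3} + m + m^{2}$)
$T{\left(M \right)} = - \frac{2}{7} + \frac{M^{2}}{7}$
$u{\left(l,R \right)} = - \frac{166}{l}$
$- \frac{1}{u{\left(279,T{\left(W{\left(0,0 \right)} \right)} \right)}} = - \frac{1}{\left(-166\right) \frac{1}{279}} = - \frac{1}{- \frac{166}{279}} = \left(-1\right) \left(- \frac{279}{166}\right) = \frac{279}{166}$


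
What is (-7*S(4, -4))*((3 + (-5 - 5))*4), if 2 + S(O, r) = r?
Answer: -1176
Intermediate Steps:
S(O, r) = -2 + r
(-7*S(4, -4))*((3 + (-5 - 5))*4) = (-7*(-2 - 4))*((3 + (-5 - 5))*4) = (-7*(-6))*((3 - 10)*4) = 42*(-7*4) = 42*(-28) = -1176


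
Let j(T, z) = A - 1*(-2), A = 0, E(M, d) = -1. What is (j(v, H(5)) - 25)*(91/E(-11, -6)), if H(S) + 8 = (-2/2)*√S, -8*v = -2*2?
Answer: 2093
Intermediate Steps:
v = ½ (v = -(-1)*2/4 = -⅛*(-4) = ½ ≈ 0.50000)
H(S) = -8 - √S (H(S) = -8 + (-2/2)*√S = -8 + (-2*½)*√S = -8 - √S)
j(T, z) = 2 (j(T, z) = 0 - 1*(-2) = 0 + 2 = 2)
(j(v, H(5)) - 25)*(91/E(-11, -6)) = (2 - 25)*(91/(-1)) = -2093*(-1) = -23*(-91) = 2093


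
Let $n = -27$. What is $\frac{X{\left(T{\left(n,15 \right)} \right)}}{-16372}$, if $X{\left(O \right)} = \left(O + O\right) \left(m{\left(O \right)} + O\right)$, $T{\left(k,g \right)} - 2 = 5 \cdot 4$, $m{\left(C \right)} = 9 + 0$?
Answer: $- \frac{341}{4093} \approx -0.083313$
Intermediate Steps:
$m{\left(C \right)} = 9$
$T{\left(k,g \right)} = 22$ ($T{\left(k,g \right)} = 2 + 5 \cdot 4 = 2 + 20 = 22$)
$X{\left(O \right)} = 2 O \left(9 + O\right)$ ($X{\left(O \right)} = \left(O + O\right) \left(9 + O\right) = 2 O \left(9 + O\right)$)
$\frac{X{\left(T{\left(n,15 \right)} \right)}}{-16372} = \frac{2 \cdot 22 \left(9 + 22\right)}{-16372} = 2 \cdot 22 \cdot 31 \left(- \frac{1}{16372}\right) = 1364 \left(- \frac{1}{16372}\right) = - \frac{341}{4093}$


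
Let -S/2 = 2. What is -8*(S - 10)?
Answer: 112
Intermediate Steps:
S = -4 (S = -2*2 = -4)
-8*(S - 10) = -8*(-4 - 10) = -8*(-14) = 112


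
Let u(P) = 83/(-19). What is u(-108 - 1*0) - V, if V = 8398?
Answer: -159645/19 ≈ -8402.4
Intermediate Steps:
u(P) = -83/19 (u(P) = 83*(-1/19) = -83/19)
u(-108 - 1*0) - V = -83/19 - 1*8398 = -83/19 - 8398 = -159645/19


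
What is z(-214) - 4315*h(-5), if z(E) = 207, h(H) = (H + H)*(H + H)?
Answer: -431293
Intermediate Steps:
h(H) = 4*H² (h(H) = (2*H)*(2*H) = 4*H²)
z(-214) - 4315*h(-5) = 207 - 4315*4*(-5)² = 207 - 4315*4*25 = 207 - 4315*100 = 207 - 1*431500 = 207 - 431500 = -431293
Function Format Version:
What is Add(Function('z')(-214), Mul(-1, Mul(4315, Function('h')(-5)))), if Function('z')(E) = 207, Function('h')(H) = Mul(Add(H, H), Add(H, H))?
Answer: -431293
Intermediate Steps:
Function('h')(H) = Mul(4, Pow(H, 2)) (Function('h')(H) = Mul(Mul(2, H), Mul(2, H)) = Mul(4, Pow(H, 2)))
Add(Function('z')(-214), Mul(-1, Mul(4315, Function('h')(-5)))) = Add(207, Mul(-1, Mul(4315, Mul(4, Pow(-5, 2))))) = Add(207, Mul(-1, Mul(4315, Mul(4, 25)))) = Add(207, Mul(-1, Mul(4315, 100))) = Add(207, Mul(-1, 431500)) = Add(207, -431500) = -431293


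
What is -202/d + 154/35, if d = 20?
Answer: -57/10 ≈ -5.7000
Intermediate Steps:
-202/d + 154/35 = -202/20 + 154/35 = -202*1/20 + 154*(1/35) = -101/10 + 22/5 = -57/10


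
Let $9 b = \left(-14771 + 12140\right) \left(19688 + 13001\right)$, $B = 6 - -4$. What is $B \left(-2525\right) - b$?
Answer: $\frac{28592503}{3} \approx 9.5308 \cdot 10^{6}$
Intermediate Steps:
$B = 10$ ($B = 6 + 4 = 10$)
$b = - \frac{28668253}{3}$ ($b = \frac{\left(-14771 + 12140\right) \left(19688 + 13001\right)}{9} = \frac{\left(-2631\right) 32689}{9} = \frac{1}{9} \left(-86004759\right) = - \frac{28668253}{3} \approx -9.5561 \cdot 10^{6}$)
$B \left(-2525\right) - b = 10 \left(-2525\right) - - \frac{28668253}{3} = -25250 + \frac{28668253}{3} = \frac{28592503}{3}$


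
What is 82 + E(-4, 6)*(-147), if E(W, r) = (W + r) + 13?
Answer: -2123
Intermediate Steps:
E(W, r) = 13 + W + r
82 + E(-4, 6)*(-147) = 82 + (13 - 4 + 6)*(-147) = 82 + 15*(-147) = 82 - 2205 = -2123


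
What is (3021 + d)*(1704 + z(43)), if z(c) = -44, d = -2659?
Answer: 600920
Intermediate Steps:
(3021 + d)*(1704 + z(43)) = (3021 - 2659)*(1704 - 44) = 362*1660 = 600920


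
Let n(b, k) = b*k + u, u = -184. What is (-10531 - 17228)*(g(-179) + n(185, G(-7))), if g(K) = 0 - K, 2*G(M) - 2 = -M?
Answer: -45941145/2 ≈ -2.2971e+7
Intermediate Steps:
G(M) = 1 - M/2 (G(M) = 1 + (-M)/2 = 1 - M/2)
g(K) = -K
n(b, k) = -184 + b*k (n(b, k) = b*k - 184 = -184 + b*k)
(-10531 - 17228)*(g(-179) + n(185, G(-7))) = (-10531 - 17228)*(-1*(-179) + (-184 + 185*(1 - ½*(-7)))) = -27759*(179 + (-184 + 185*(1 + 7/2))) = -27759*(179 + (-184 + 185*(9/2))) = -27759*(179 + (-184 + 1665/2)) = -27759*(179 + 1297/2) = -27759*1655/2 = -45941145/2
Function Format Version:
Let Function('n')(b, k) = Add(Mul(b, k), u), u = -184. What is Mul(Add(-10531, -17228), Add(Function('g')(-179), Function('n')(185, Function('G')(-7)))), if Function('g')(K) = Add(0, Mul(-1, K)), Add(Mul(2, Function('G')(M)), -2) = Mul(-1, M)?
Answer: Rational(-45941145, 2) ≈ -2.2971e+7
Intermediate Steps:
Function('G')(M) = Add(1, Mul(Rational(-1, 2), M)) (Function('G')(M) = Add(1, Mul(Rational(1, 2), Mul(-1, M))) = Add(1, Mul(Rational(-1, 2), M)))
Function('g')(K) = Mul(-1, K)
Function('n')(b, k) = Add(-184, Mul(b, k)) (Function('n')(b, k) = Add(Mul(b, k), -184) = Add(-184, Mul(b, k)))
Mul(Add(-10531, -17228), Add(Function('g')(-179), Function('n')(185, Function('G')(-7)))) = Mul(Add(-10531, -17228), Add(Mul(-1, -179), Add(-184, Mul(185, Add(1, Mul(Rational(-1, 2), -7)))))) = Mul(-27759, Add(179, Add(-184, Mul(185, Add(1, Rational(7, 2)))))) = Mul(-27759, Add(179, Add(-184, Mul(185, Rational(9, 2))))) = Mul(-27759, Add(179, Add(-184, Rational(1665, 2)))) = Mul(-27759, Add(179, Rational(1297, 2))) = Mul(-27759, Rational(1655, 2)) = Rational(-45941145, 2)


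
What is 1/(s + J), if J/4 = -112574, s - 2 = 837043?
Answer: 1/386749 ≈ 2.5857e-6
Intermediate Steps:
s = 837045 (s = 2 + 837043 = 837045)
J = -450296 (J = 4*(-112574) = -450296)
1/(s + J) = 1/(837045 - 450296) = 1/386749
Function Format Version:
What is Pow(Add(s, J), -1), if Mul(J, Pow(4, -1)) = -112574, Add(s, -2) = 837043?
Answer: Rational(1, 386749) ≈ 2.5857e-6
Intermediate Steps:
s = 837045 (s = Add(2, 837043) = 837045)
J = -450296 (J = Mul(4, -112574) = -450296)
Pow(Add(s, J), -1) = Pow(Add(837045, -450296), -1) = Pow(386749, -1) = Rational(1, 386749)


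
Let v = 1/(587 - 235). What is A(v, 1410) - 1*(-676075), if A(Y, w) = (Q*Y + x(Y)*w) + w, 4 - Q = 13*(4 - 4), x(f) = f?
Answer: 119238067/176 ≈ 6.7749e+5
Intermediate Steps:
Q = 4 (Q = 4 - 13*(4 - 4) = 4 - 13*0 = 4 - 1*0 = 4 + 0 = 4)
v = 1/352 ≈ 0.0028409
A(Y, w) = w + 4*Y + Y*w (A(Y, w) = (4*Y + Y*w) + w = w + 4*Y + Y*w)
A(v, 1410) - 1*(-676075) = (1410 + 4*(1/352) + (1/352)*1410) - 1*(-676075) = (1410 + 1/88 + 705/176) + 676075 = 248867/176 + 676075 = 119238067/176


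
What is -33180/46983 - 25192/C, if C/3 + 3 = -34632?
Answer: -754657388/1627256205 ≈ -0.46376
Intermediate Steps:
C = -103905 (C = -9 + 3*(-34632) = -9 - 103896 = -103905)
-33180/46983 - 25192/C = -33180/46983 - 25192/(-103905) = -33180*1/46983 - 25192*(-1/103905) = -11060/15661 + 25192/103905 = -754657388/1627256205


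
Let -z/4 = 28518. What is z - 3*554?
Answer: -115734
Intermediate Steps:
z = -114072 (z = -4*28518 = -114072)
z - 3*554 = -114072 - 3*554 = -114072 - 1662 = -115734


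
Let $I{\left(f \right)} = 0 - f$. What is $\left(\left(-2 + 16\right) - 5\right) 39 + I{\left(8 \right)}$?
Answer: $343$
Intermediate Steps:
$I{\left(f \right)} = - f$
$\left(\left(-2 + 16\right) - 5\right) 39 + I{\left(8 \right)} = \left(\left(-2 + 16\right) - 5\right) 39 - 8 = \left(14 - 5\right) 39 - 8 = 9 \cdot 39 - 8 = 351 - 8 = 343$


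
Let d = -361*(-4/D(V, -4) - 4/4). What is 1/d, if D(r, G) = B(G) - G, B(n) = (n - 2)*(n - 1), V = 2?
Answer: 17/6859 ≈ 0.0024785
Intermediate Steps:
B(n) = (-1 + n)*(-2 + n) (B(n) = (-2 + n)*(-1 + n) = (-1 + n)*(-2 + n))
D(r, G) = 2 + G**2 - 4*G (D(r, G) = (2 + G**2 - 3*G) - G = 2 + G**2 - 4*G)
d = 6859/17 (d = -361*(-4/(2 + (-4)**2 - 4*(-4)) - 4/4) = -361*(-4/(2 + 16 + 16) - 4*1/4) = -361*(-4/34 - 1) = -361*(-4*1/34 - 1) = -361*(-2/17 - 1) = -361*(-19/17) = 6859/17 ≈ 403.47)
1/d = 1/(6859/17) = 17/6859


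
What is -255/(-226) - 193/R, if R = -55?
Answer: 57643/12430 ≈ 4.6374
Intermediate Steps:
-255/(-226) - 193/R = -255/(-226) - 193/(-55) = -255*(-1/226) - 193*(-1/55) = 255/226 + 193/55 = 57643/12430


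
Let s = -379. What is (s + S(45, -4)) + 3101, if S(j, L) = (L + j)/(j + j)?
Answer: 245021/90 ≈ 2722.5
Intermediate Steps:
S(j, L) = (L + j)/(2*j) (S(j, L) = (L + j)/((2*j)) = (L + j)*(1/(2*j)) = (L + j)/(2*j))
(s + S(45, -4)) + 3101 = (-379 + (1/2)*(-4 + 45)/45) + 3101 = (-379 + (1/2)*(1/45)*41) + 3101 = (-379 + 41/90) + 3101 = -34069/90 + 3101 = 245021/90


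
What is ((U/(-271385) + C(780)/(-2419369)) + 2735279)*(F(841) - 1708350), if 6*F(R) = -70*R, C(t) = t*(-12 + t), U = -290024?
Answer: -617140053637547909765709/131316091213 ≈ -4.6997e+12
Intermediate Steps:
F(R) = -35*R/3 (F(R) = (-70*R)/6 = -35*R/3)
((U/(-271385) + C(780)/(-2419369)) + 2735279)*(F(841) - 1708350) = ((-290024/(-271385) + (780*(-12 + 780))/(-2419369)) + 2735279)*(-35/3*841 - 1708350) = ((-290024*(-1/271385) + (780*768)*(-1/2419369)) + 2735279)*(-29435/3 - 1708350) = ((290024/271385 + 599040*(-1/2419369)) + 2735279)*(-5154485/3) = ((290024/271385 - 599040/2419369) + 2735279)*(-5154485/3) = (539104604456/656580456065 + 2735279)*(-5154485/3) = (1795931272389621591/656580456065)*(-5154485/3) = -617140053637547909765709/131316091213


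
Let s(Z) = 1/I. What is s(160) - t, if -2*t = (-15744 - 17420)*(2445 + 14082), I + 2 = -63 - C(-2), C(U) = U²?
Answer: -18909499267/69 ≈ -2.7405e+8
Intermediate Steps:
I = -69 (I = -2 + (-63 - 1*(-2)²) = -2 + (-63 - 1*4) = -2 + (-63 - 4) = -2 - 67 = -69)
s(Z) = -1/69 (s(Z) = 1/(-69) = -1/69)
t = 274050714 (t = -(-15744 - 17420)*(2445 + 14082)/2 = -(-16582)*16527 = -½*(-548101428) = 274050714)
s(160) - t = -1/69 - 1*274050714 = -1/69 - 274050714 = -18909499267/69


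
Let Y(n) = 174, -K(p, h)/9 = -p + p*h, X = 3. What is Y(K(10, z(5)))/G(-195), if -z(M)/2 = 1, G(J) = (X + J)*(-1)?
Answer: 29/32 ≈ 0.90625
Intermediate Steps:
G(J) = -3 - J (G(J) = (3 + J)*(-1) = -3 - J)
z(M) = -2 (z(M) = -2*1 = -2)
K(p, h) = 9*p - 9*h*p (K(p, h) = -9*(-p + p*h) = -9*(-p + h*p) = 9*p - 9*h*p)
Y(K(10, z(5)))/G(-195) = 174/(-3 - 1*(-195)) = 174/(-3 + 195) = 174/192 = 174*(1/192) = 29/32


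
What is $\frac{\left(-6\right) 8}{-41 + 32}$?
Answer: $\frac{16}{3} \approx 5.3333$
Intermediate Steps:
$\frac{\left(-6\right) 8}{-41 + 32} = - \frac{48}{-9} = \left(-48\right) \left(- \frac{1}{9}\right) = \frac{16}{3}$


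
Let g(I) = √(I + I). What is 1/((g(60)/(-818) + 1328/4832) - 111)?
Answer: -1689300226418/187048044519481 + 37302436*√30/187048044519481 ≈ -0.0090303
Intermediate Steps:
g(I) = √2*√I (g(I) = √(2*I) = √2*√I)
1/((g(60)/(-818) + 1328/4832) - 111) = 1/(((√2*√60)/(-818) + 1328/4832) - 111) = 1/(((√2*(2*√15))*(-1/818) + 1328*(1/4832)) - 111) = 1/(((2*√30)*(-1/818) + 83/302) - 111) = 1/((-√30/409 + 83/302) - 111) = 1/((83/302 - √30/409) - 111) = 1/(-33439/302 - √30/409)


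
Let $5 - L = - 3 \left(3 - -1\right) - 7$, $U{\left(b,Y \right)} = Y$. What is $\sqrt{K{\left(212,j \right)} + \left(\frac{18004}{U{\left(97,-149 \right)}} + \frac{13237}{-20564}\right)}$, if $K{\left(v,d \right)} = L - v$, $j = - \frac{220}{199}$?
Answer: $\frac{3 i \sqrt{80707162483337}}{1532018} \approx 17.592 i$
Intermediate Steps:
$j = - \frac{220}{199}$ ($j = \left(-220\right) \frac{1}{199} = - \frac{220}{199} \approx -1.1055$)
$L = 24$ ($L = 5 - \left(- 3 \left(3 - -1\right) - 7\right) = 5 - \left(- 3 \left(3 + 1\right) - 7\right) = 5 - \left(\left(-3\right) 4 - 7\right) = 5 - \left(-12 - 7\right) = 5 - -19 = 5 + 19 = 24$)
$K{\left(v,d \right)} = 24 - v$
$\sqrt{K{\left(212,j \right)} + \left(\frac{18004}{U{\left(97,-149 \right)}} + \frac{13237}{-20564}\right)} = \sqrt{\left(24 - 212\right) + \left(\frac{18004}{-149} + \frac{13237}{-20564}\right)} = \sqrt{\left(24 - 212\right) + \left(18004 \left(- \frac{1}{149}\right) + 13237 \left(- \frac{1}{20564}\right)\right)} = \sqrt{-188 - \frac{372206569}{3064036}} = \sqrt{- \frac{948245337}{3064036}} = \frac{3 i \sqrt{80707162483337}}{1532018}$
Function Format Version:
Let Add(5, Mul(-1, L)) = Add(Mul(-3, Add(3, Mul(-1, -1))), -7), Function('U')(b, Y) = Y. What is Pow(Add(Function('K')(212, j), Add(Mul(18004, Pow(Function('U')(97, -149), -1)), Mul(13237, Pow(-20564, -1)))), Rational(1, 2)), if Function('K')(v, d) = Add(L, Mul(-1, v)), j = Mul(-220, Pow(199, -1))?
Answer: Mul(Rational(3, 1532018), I, Pow(80707162483337, Rational(1, 2))) ≈ Mul(17.592, I)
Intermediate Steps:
j = Rational(-220, 199) (j = Mul(-220, Rational(1, 199)) = Rational(-220, 199) ≈ -1.1055)
L = 24 (L = Add(5, Mul(-1, Add(Mul(-3, Add(3, Mul(-1, -1))), -7))) = Add(5, Mul(-1, Add(Mul(-3, Add(3, 1)), -7))) = Add(5, Mul(-1, Add(Mul(-3, 4), -7))) = Add(5, Mul(-1, Add(-12, -7))) = Add(5, Mul(-1, -19)) = Add(5, 19) = 24)
Function('K')(v, d) = Add(24, Mul(-1, v))
Pow(Add(Function('K')(212, j), Add(Mul(18004, Pow(Function('U')(97, -149), -1)), Mul(13237, Pow(-20564, -1)))), Rational(1, 2)) = Pow(Add(Add(24, Mul(-1, 212)), Add(Mul(18004, Pow(-149, -1)), Mul(13237, Pow(-20564, -1)))), Rational(1, 2)) = Pow(Add(Add(24, -212), Add(Mul(18004, Rational(-1, 149)), Mul(13237, Rational(-1, 20564)))), Rational(1, 2)) = Pow(Add(-188, Add(Rational(-18004, 149), Rational(-13237, 20564))), Rational(1, 2)) = Pow(Add(-188, Rational(-372206569, 3064036)), Rational(1, 2)) = Pow(Rational(-948245337, 3064036), Rational(1, 2)) = Mul(Rational(3, 1532018), I, Pow(80707162483337, Rational(1, 2)))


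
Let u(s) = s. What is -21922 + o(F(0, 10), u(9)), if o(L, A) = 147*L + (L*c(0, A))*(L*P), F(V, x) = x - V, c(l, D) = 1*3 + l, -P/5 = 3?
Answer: -24952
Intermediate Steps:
P = -15 (P = -5*3 = -15)
c(l, D) = 3 + l
o(L, A) = -45*L² + 147*L (o(L, A) = 147*L + (L*(3 + 0))*(L*(-15)) = 147*L + (L*3)*(-15*L) = 147*L + (3*L)*(-15*L) = 147*L - 45*L² = -45*L² + 147*L)
-21922 + o(F(0, 10), u(9)) = -21922 + 3*(10 - 1*0)*(49 - 15*(10 - 1*0)) = -21922 + 3*(10 + 0)*(49 - 15*(10 + 0)) = -21922 + 3*10*(49 - 15*10) = -21922 + 3*10*(49 - 150) = -21922 + 3*10*(-101) = -21922 - 3030 = -24952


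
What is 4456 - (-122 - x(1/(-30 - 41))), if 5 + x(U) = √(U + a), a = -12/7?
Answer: 4573 + I*√426923/497 ≈ 4573.0 + 1.3147*I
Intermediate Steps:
a = -12/7 (a = -12*⅐ = -12/7 ≈ -1.7143)
x(U) = -5 + √(-12/7 + U) (x(U) = -5 + √(U - 12/7) = -5 + √(-12/7 + U))
4456 - (-122 - x(1/(-30 - 41))) = 4456 - (-122 - (-5 + √(-84 + 49/(-30 - 41))/7)) = 4456 - (-122 - (-5 + √(-84 + 49/(-71))/7)) = 4456 - (-122 - (-5 + √(-84 + 49*(-1/71))/7)) = 4456 - (-122 - (-5 + √(-84 - 49/71)/7)) = 4456 - (-122 - (-5 + √(-6013/71)/7)) = 4456 - (-122 - (-5 + (I*√426923/71)/7)) = 4456 - (-122 - (-5 + I*√426923/497)) = 4456 - (-122 + (5 - I*√426923/497)) = 4456 - (-117 - I*√426923/497) = 4456 + (117 + I*√426923/497) = 4573 + I*√426923/497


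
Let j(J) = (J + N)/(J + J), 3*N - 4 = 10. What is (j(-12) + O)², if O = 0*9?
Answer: 121/1296 ≈ 0.093364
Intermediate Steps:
N = 14/3 (N = 4/3 + (⅓)*10 = 4/3 + 10/3 = 14/3 ≈ 4.6667)
O = 0
j(J) = (14/3 + J)/(2*J) (j(J) = (J + 14/3)/(J + J) = (14/3 + J)/((2*J)) = (14/3 + J)*(1/(2*J)) = (14/3 + J)/(2*J))
(j(-12) + O)² = ((⅙)*(14 + 3*(-12))/(-12) + 0)² = ((⅙)*(-1/12)*(14 - 36) + 0)² = ((⅙)*(-1/12)*(-22) + 0)² = (11/36 + 0)² = (11/36)² = 121/1296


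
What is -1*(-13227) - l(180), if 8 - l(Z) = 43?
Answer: 13262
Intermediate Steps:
l(Z) = -35 (l(Z) = 8 - 1*43 = 8 - 43 = -35)
-1*(-13227) - l(180) = -1*(-13227) - 1*(-35) = 13227 + 35 = 13262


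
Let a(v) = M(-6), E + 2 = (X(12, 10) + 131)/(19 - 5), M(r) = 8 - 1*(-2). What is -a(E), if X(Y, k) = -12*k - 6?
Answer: -10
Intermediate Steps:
M(r) = 10 (M(r) = 8 + 2 = 10)
X(Y, k) = -6 - 12*k
E = -23/14 (E = -2 + ((-6 - 12*10) + 131)/(19 - 5) = -2 + ((-6 - 120) + 131)/14 = -2 + (-126 + 131)*(1/14) = -2 + 5*(1/14) = -2 + 5/14 = -23/14 ≈ -1.6429)
a(v) = 10
-a(E) = -1*10 = -10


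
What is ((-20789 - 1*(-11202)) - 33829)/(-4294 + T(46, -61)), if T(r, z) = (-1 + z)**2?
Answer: 2412/25 ≈ 96.480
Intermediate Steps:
((-20789 - 1*(-11202)) - 33829)/(-4294 + T(46, -61)) = ((-20789 - 1*(-11202)) - 33829)/(-4294 + (-1 - 61)**2) = ((-20789 + 11202) - 33829)/(-4294 + (-62)**2) = (-9587 - 33829)/(-4294 + 3844) = -43416/(-450) = -43416*(-1/450) = 2412/25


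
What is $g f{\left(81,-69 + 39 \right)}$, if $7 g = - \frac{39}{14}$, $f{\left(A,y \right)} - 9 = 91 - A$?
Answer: $- \frac{741}{98} \approx -7.5612$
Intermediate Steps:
$f{\left(A,y \right)} = 100 - A$ ($f{\left(A,y \right)} = 9 - \left(-91 + A\right) = 100 - A$)
$g = - \frac{39}{98}$ ($g = \frac{\left(-39\right) \frac{1}{14}}{7} = \frac{1}{7} \left(- \frac{39}{14}\right) = - \frac{39}{98} \approx -0.39796$)
$g f{\left(81,-69 + 39 \right)} = - \frac{39 \left(100 - 81\right)}{98} = \left(- \frac{39}{98}\right) 19 = - \frac{741}{98}$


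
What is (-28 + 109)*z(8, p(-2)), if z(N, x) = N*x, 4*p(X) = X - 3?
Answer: -810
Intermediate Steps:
p(X) = -¾ + X/4 (p(X) = (X - 3)/4 = (-3 + X)/4 = -¾ + X/4)
(-28 + 109)*z(8, p(-2)) = (-28 + 109)*(8*(-¾ + (¼)*(-2))) = 81*(8*(-¾ - ½)) = 81*(8*(-5/4)) = 81*(-10) = -810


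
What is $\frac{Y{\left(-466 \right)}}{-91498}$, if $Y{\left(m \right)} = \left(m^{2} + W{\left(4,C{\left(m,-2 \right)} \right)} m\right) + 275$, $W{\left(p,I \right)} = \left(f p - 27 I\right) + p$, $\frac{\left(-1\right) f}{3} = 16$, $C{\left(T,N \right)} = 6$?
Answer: $- \frac{380531}{91498} \approx -4.1589$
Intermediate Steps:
$f = -48$ ($f = \left(-3\right) 16 = -48$)
$W{\left(p,I \right)} = - 47 p - 27 I$ ($W{\left(p,I \right)} = \left(- 48 p - 27 I\right) + p = - 47 p - 27 I$)
$Y{\left(m \right)} = 275 + m^{2} - 350 m$ ($Y{\left(m \right)} = \left(m^{2} + \left(\left(-47\right) 4 - 162\right) m\right) + 275 = \left(m^{2} + \left(-188 - 162\right) m\right) + 275 = \left(m^{2} - 350 m\right) + 275 = 275 + m^{2} - 350 m$)
$\frac{Y{\left(-466 \right)}}{-91498} = \frac{275 + \left(-466\right)^{2} - -163100}{-91498} = \left(275 + 217156 + 163100\right) \left(- \frac{1}{91498}\right) = 380531 \left(- \frac{1}{91498}\right) = - \frac{380531}{91498}$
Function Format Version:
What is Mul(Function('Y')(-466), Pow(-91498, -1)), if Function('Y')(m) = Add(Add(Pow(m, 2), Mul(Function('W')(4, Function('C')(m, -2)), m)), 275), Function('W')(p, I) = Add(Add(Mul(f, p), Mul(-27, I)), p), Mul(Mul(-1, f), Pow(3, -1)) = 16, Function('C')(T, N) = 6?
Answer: Rational(-380531, 91498) ≈ -4.1589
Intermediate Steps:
f = -48 (f = Mul(-3, 16) = -48)
Function('W')(p, I) = Add(Mul(-47, p), Mul(-27, I)) (Function('W')(p, I) = Add(Add(Mul(-48, p), Mul(-27, I)), p) = Add(Mul(-47, p), Mul(-27, I)))
Function('Y')(m) = Add(275, Pow(m, 2), Mul(-350, m)) (Function('Y')(m) = Add(Add(Pow(m, 2), Mul(Add(Mul(-47, 4), Mul(-27, 6)), m)), 275) = Add(Add(Pow(m, 2), Mul(Add(-188, -162), m)), 275) = Add(Add(Pow(m, 2), Mul(-350, m)), 275) = Add(275, Pow(m, 2), Mul(-350, m)))
Mul(Function('Y')(-466), Pow(-91498, -1)) = Mul(Add(275, Pow(-466, 2), Mul(-350, -466)), Pow(-91498, -1)) = Mul(Add(275, 217156, 163100), Rational(-1, 91498)) = Mul(380531, Rational(-1, 91498)) = Rational(-380531, 91498)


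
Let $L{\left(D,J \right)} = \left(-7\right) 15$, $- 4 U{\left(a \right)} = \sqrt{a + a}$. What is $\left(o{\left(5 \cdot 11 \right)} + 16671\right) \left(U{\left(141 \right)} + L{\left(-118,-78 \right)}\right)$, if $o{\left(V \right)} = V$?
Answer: $-1756230 - \frac{8363 \sqrt{282}}{2} \approx -1.8265 \cdot 10^{6}$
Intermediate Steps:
$U{\left(a \right)} = - \frac{\sqrt{2} \sqrt{a}}{4}$ ($U{\left(a \right)} = - \frac{\sqrt{a + a}}{4} = - \frac{\sqrt{2 a}}{4} = - \frac{\sqrt{2} \sqrt{a}}{4}$)
$L{\left(D,J \right)} = -105$
$\left(o{\left(5 \cdot 11 \right)} + 16671\right) \left(U{\left(141 \right)} + L{\left(-118,-78 \right)}\right) = \left(5 \cdot 11 + 16671\right) \left(- \frac{\sqrt{2} \sqrt{141}}{4} - 105\right) = \left(55 + 16671\right) \left(- \frac{\sqrt{282}}{4} - 105\right) = 16726 \left(-105 - \frac{\sqrt{282}}{4}\right) = -1756230 - \frac{8363 \sqrt{282}}{2}$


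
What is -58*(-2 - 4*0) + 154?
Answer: 270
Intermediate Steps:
-58*(-2 - 4*0) + 154 = -58*(-2 + 0) + 154 = -58*(-2) + 154 = 116 + 154 = 270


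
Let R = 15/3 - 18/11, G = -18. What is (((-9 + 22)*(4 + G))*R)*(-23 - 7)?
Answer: 202020/11 ≈ 18365.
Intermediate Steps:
R = 37/11 (R = 15*(1/3) - 18*1/11 = 5 - 18/11 = 37/11 ≈ 3.3636)
(((-9 + 22)*(4 + G))*R)*(-23 - 7) = (((-9 + 22)*(4 - 18))*(37/11))*(-23 - 7) = ((13*(-14))*(37/11))*(-30) = -182*37/11*(-30) = -6734/11*(-30) = 202020/11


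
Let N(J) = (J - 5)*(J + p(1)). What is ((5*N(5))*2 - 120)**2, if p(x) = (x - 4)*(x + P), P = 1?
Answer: 14400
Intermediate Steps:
p(x) = (1 + x)*(-4 + x) (p(x) = (x - 4)*(x + 1) = (-4 + x)*(1 + x) = (1 + x)*(-4 + x))
N(J) = (-6 + J)*(-5 + J) (N(J) = (J - 5)*(J + (-4 + 1**2 - 3*1)) = (-5 + J)*(J + (-4 + 1 - 3)) = (-5 + J)*(J - 6) = (-5 + J)*(-6 + J) = (-6 + J)*(-5 + J))
((5*N(5))*2 - 120)**2 = ((5*(30 + 5**2 - 11*5))*2 - 120)**2 = ((5*(30 + 25 - 55))*2 - 120)**2 = ((5*0)*2 - 120)**2 = (0*2 - 120)**2 = (0 - 120)**2 = (-120)**2 = 14400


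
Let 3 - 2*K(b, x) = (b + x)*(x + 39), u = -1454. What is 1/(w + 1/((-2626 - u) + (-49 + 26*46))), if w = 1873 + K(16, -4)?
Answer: 50/83223 ≈ 0.00060080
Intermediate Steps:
K(b, x) = 3/2 - (39 + x)*(b + x)/2 (K(b, x) = 3/2 - (b + x)*(x + 39)/2 = 3/2 - (b + x)*(39 + x)/2 = 3/2 - (39 + x)*(b + x)/2)
w = 3329/2 (w = 1873 + (3/2 - 39/2*16 - 39/2*(-4) - ½*(-4)² - ½*16*(-4)) = 1873 + (3/2 - 312 + 78 - ½*16 + 32) = 1873 + (3/2 - 312 + 78 - 8 + 32) = 1873 - 417/2 = 3329/2 ≈ 1664.5)
1/(w + 1/((-2626 - u) + (-49 + 26*46))) = 1/(3329/2 + 1/((-2626 - 1*(-1454)) + (-49 + 26*46))) = 1/(3329/2 + 1/((-2626 + 1454) + (-49 + 1196))) = 1/(3329/2 + 1/(-1172 + 1147)) = 1/(3329/2 + 1/(-25)) = 1/(3329/2 - 1/25) = 1/(83223/50) = 50/83223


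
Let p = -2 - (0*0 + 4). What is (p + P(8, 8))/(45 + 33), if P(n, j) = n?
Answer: 1/39 ≈ 0.025641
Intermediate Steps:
p = -6 (p = -2 - (0 + 4) = -2 - 1*4 = -2 - 4 = -6)
(p + P(8, 8))/(45 + 33) = (-6 + 8)/(45 + 33) = 2/78 = 2*(1/78) = 1/39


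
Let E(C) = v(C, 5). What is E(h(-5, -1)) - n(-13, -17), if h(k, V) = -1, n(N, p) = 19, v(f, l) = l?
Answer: -14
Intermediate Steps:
E(C) = 5
E(h(-5, -1)) - n(-13, -17) = 5 - 1*19 = 5 - 19 = -14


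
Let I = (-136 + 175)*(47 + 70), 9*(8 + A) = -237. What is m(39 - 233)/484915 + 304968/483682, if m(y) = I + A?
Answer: 225110988406/351816985545 ≈ 0.63985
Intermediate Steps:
A = -103/3 (A = -8 + (⅑)*(-237) = -8 - 79/3 = -103/3 ≈ -34.333)
I = 4563 (I = 39*117 = 4563)
m(y) = 13586/3 (m(y) = 4563 - 103/3 = 13586/3)
m(39 - 233)/484915 + 304968/483682 = (13586/3)/484915 + 304968/483682 = (13586/3)*(1/484915) + 304968*(1/483682) = 13586/1454745 + 152484/241841 = 225110988406/351816985545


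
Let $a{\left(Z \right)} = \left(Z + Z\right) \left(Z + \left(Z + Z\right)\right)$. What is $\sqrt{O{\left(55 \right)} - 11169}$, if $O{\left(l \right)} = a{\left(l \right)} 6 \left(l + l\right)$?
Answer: $9 \sqrt{147751} \approx 3459.5$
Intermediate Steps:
$a{\left(Z \right)} = 6 Z^{2}$ ($a{\left(Z \right)} = 2 Z \left(Z + 2 Z\right) = 2 Z 3 Z = 6 Z^{2}$)
$O{\left(l \right)} = 72 l^{3}$ ($O{\left(l \right)} = 6 l^{2} \cdot 6 \left(l + l\right) = 6 l^{2} \cdot 6 \cdot 2 l = 6 l^{2} \cdot 12 l = 72 l^{3}$)
$\sqrt{O{\left(55 \right)} - 11169} = \sqrt{72 \cdot 55^{3} - 11169} = \sqrt{72 \cdot 166375 - 11169} = \sqrt{11979000 - 11169} = \sqrt{11967831} = 9 \sqrt{147751}$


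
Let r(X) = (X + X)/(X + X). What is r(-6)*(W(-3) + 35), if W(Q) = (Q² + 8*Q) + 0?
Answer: 20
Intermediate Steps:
r(X) = 1 (r(X) = (2*X)/((2*X)) = (2*X)*(1/(2*X)) = 1)
W(Q) = Q² + 8*Q
r(-6)*(W(-3) + 35) = 1*(-3*(8 - 3) + 35) = 1*(-3*5 + 35) = 1*(-15 + 35) = 1*20 = 20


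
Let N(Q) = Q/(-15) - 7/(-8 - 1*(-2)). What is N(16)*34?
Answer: 17/5 ≈ 3.4000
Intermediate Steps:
N(Q) = 7/6 - Q/15 (N(Q) = Q*(-1/15) - 7/(-8 + 2) = -Q/15 - 7/(-6) = -Q/15 - 7*(-⅙) = -Q/15 + 7/6 = 7/6 - Q/15)
N(16)*34 = (7/6 - 1/15*16)*34 = (7/6 - 16/15)*34 = (⅒)*34 = 17/5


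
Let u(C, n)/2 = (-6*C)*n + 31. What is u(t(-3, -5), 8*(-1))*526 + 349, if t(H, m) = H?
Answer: -118527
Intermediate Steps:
u(C, n) = 62 - 12*C*n (u(C, n) = 2*((-6*C)*n + 31) = 2*(-6*C*n + 31) = 2*(31 - 6*C*n) = 62 - 12*C*n)
u(t(-3, -5), 8*(-1))*526 + 349 = (62 - 12*(-3)*8*(-1))*526 + 349 = (62 - 12*(-3)*(-8))*526 + 349 = (62 - 288)*526 + 349 = -226*526 + 349 = -118876 + 349 = -118527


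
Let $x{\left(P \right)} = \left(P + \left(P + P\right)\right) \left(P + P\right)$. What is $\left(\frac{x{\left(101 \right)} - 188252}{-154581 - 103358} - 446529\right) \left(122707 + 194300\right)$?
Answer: $- \frac{36511952228961795}{257939} \approx -1.4155 \cdot 10^{11}$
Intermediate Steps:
$x{\left(P \right)} = 6 P^{2}$ ($x{\left(P \right)} = \left(P + 2 P\right) 2 P = 3 P 2 P = 6 P^{2}$)
$\left(\frac{x{\left(101 \right)} - 188252}{-154581 - 103358} - 446529\right) \left(122707 + 194300\right) = \left(\frac{6 \cdot 101^{2} - 188252}{-154581 - 103358} - 446529\right) \left(122707 + 194300\right) = \left(\frac{6 \cdot 10201 - 188252}{-257939} - 446529\right) 317007 = \left(\left(61206 - 188252\right) \left(- \frac{1}{257939}\right) - 446529\right) 317007 = \left(\left(-127046\right) \left(- \frac{1}{257939}\right) - 446529\right) 317007 = \left(\frac{127046}{257939} - 446529\right) 317007 = \left(- \frac{115177116685}{257939}\right) 317007 = - \frac{36511952228961795}{257939}$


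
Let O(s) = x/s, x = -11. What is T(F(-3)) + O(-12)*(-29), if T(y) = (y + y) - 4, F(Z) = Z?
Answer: -439/12 ≈ -36.583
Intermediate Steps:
O(s) = -11/s
T(y) = -4 + 2*y (T(y) = 2*y - 4 = -4 + 2*y)
T(F(-3)) + O(-12)*(-29) = (-4 + 2*(-3)) - 11/(-12)*(-29) = (-4 - 6) - 11*(-1/12)*(-29) = -10 + (11/12)*(-29) = -10 - 319/12 = -439/12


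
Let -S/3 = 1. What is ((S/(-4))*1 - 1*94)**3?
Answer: -51895117/64 ≈ -8.1086e+5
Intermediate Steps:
S = -3 (S = -3*1 = -3)
((S/(-4))*1 - 1*94)**3 = ((-3/(-4))*1 - 1*94)**3 = (-1/4*(-3)*1 - 94)**3 = ((3/4)*1 - 94)**3 = (3/4 - 94)**3 = (-373/4)**3 = -51895117/64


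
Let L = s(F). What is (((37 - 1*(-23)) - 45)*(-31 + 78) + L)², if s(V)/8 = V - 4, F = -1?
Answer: 442225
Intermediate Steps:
s(V) = -32 + 8*V (s(V) = 8*(V - 4) = 8*(-4 + V) = -32 + 8*V)
L = -40 (L = -32 + 8*(-1) = -32 - 8 = -40)
(((37 - 1*(-23)) - 45)*(-31 + 78) + L)² = (((37 - 1*(-23)) - 45)*(-31 + 78) - 40)² = (((37 + 23) - 45)*47 - 40)² = ((60 - 45)*47 - 40)² = (15*47 - 40)² = (705 - 40)² = 665² = 442225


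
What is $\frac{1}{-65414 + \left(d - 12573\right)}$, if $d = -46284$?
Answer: $- \frac{1}{124271} \approx -8.0469 \cdot 10^{-6}$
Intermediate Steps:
$\frac{1}{-65414 + \left(d - 12573\right)} = \frac{1}{-65414 - 58857} = \frac{1}{-124271} = - \frac{1}{124271}$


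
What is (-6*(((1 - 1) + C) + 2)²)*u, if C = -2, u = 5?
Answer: 0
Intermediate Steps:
(-6*(((1 - 1) + C) + 2)²)*u = -6*(((1 - 1) - 2) + 2)²*5 = -6*((0 - 2) + 2)²*5 = -6*(-2 + 2)²*5 = -6*0²*5 = -6*0*5 = 0*5 = 0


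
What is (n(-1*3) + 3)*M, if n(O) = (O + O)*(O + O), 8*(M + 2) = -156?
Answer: -1677/2 ≈ -838.50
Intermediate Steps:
M = -43/2 (M = -2 + (⅛)*(-156) = -2 - 39/2 = -43/2 ≈ -21.500)
n(O) = 4*O² (n(O) = (2*O)*(2*O) = 4*O²)
(n(-1*3) + 3)*M = (4*(-1*3)² + 3)*(-43/2) = (4*(-3)² + 3)*(-43/2) = (4*9 + 3)*(-43/2) = (36 + 3)*(-43/2) = 39*(-43/2) = -1677/2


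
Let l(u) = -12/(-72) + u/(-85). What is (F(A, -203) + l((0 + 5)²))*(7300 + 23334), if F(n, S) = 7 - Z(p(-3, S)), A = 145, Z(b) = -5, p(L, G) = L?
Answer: 1091111/3 ≈ 3.6370e+5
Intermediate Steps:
F(n, S) = 12 (F(n, S) = 7 - 1*(-5) = 7 + 5 = 12)
l(u) = ⅙ - u/85 (l(u) = -12*(-1/72) + u*(-1/85) = ⅙ - u/85)
(F(A, -203) + l((0 + 5)²))*(7300 + 23334) = (12 + (⅙ - (0 + 5)²/85))*(7300 + 23334) = (12 + (⅙ - 1/85*5²))*30634 = (12 + (⅙ - 1/85*25))*30634 = (12 + (⅙ - 5/17))*30634 = (12 - 13/102)*30634 = (1211/102)*30634 = 1091111/3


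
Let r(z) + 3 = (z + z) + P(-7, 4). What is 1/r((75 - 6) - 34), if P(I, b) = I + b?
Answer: 1/64 ≈ 0.015625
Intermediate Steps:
r(z) = -6 + 2*z (r(z) = -3 + ((z + z) + (-7 + 4)) = -3 + (2*z - 3) = -3 + (-3 + 2*z) = -6 + 2*z)
1/r((75 - 6) - 34) = 1/(-6 + 2*((75 - 6) - 34)) = 1/(-6 + 2*(69 - 34)) = 1/(-6 + 2*35) = 1/(-6 + 70) = 1/64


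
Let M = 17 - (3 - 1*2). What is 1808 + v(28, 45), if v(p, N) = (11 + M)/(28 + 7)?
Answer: 63307/35 ≈ 1808.8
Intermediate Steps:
M = 16 (M = 17 - (3 - 2) = 17 - 1*1 = 17 - 1 = 16)
v(p, N) = 27/35 (v(p, N) = (11 + 16)/(28 + 7) = 27/35)
1808 + v(28, 45) = 1808 + 27/35 = 63307/35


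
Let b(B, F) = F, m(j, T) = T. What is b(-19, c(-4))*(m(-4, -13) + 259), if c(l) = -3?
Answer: -738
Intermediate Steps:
b(-19, c(-4))*(m(-4, -13) + 259) = -3*(-13 + 259) = -3*246 = -738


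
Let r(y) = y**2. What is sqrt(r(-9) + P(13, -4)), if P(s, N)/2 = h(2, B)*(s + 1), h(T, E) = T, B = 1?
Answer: sqrt(137) ≈ 11.705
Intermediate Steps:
P(s, N) = 4 + 4*s (P(s, N) = 2*(2*(s + 1)) = 2*(2*(1 + s)) = 2*(2 + 2*s) = 4 + 4*s)
sqrt(r(-9) + P(13, -4)) = sqrt((-9)**2 + (4 + 4*13)) = sqrt(81 + (4 + 52)) = sqrt(81 + 56) = sqrt(137)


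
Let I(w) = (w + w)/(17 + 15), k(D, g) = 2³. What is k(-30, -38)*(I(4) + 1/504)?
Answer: 127/63 ≈ 2.0159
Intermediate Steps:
k(D, g) = 8
I(w) = w/16 (I(w) = (2*w)/32 = (2*w)*(1/32) = w/16)
k(-30, -38)*(I(4) + 1/504) = 8*((1/16)*4 + 1/504) = 8*(¼ + 1/504) = 8*(127/504) = 127/63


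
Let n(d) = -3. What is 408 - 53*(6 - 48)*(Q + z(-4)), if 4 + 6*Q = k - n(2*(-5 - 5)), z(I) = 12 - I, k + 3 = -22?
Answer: 26378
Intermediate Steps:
k = -25 (k = -3 - 22 = -25)
Q = -13/3 (Q = -2/3 + (-25 - 1*(-3))/6 = -2/3 + (-25 + 3)/6 = -2/3 + (1/6)*(-22) = -2/3 - 11/3 = -13/3 ≈ -4.3333)
408 - 53*(6 - 48)*(Q + z(-4)) = 408 - 53*(6 - 48)*(-13/3 + (12 - 1*(-4))) = 408 - (-2226)*(-13/3 + (12 + 4)) = 408 - (-2226)*(-13/3 + 16) = 408 - (-2226)*35/3 = 408 - 53*(-490) = 408 + 25970 = 26378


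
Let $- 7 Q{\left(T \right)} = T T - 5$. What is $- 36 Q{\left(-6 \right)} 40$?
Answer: $\frac{44640}{7} \approx 6377.1$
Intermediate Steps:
$Q{\left(T \right)} = \frac{5}{7} - \frac{T^{2}}{7}$ ($Q{\left(T \right)} = - \frac{T T - 5}{7} = - \frac{T^{2} - 5}{7} = - \frac{-5 + T^{2}}{7} = \frac{5}{7} - \frac{T^{2}}{7}$)
$- 36 Q{\left(-6 \right)} 40 = - 36 \left(\frac{5}{7} - \frac{\left(-6\right)^{2}}{7}\right) 40 = - 36 \left(\frac{5}{7} - \frac{36}{7}\right) 40 = \left(-36\right) \left(- \frac{31}{7}\right) 40 = \frac{1116}{7} \cdot 40 = \frac{44640}{7}$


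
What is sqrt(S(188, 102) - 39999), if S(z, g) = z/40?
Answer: I*sqrt(3999430)/10 ≈ 199.99*I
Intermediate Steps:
S(z, g) = z/40 (S(z, g) = z*(1/40) = z/40)
sqrt(S(188, 102) - 39999) = sqrt((1/40)*188 - 39999) = sqrt(47/10 - 39999) = sqrt(-399943/10) = I*sqrt(3999430)/10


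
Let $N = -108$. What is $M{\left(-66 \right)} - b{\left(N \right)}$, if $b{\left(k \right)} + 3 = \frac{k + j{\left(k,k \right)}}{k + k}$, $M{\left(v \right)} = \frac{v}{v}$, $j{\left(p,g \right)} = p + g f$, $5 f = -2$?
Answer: $\frac{16}{5} \approx 3.2$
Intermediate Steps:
$f = - \frac{2}{5}$ ($f = \frac{1}{5} \left(-2\right) = - \frac{2}{5} \approx -0.4$)
$j{\left(p,g \right)} = p - \frac{2 g}{5}$ ($j{\left(p,g \right)} = p + g \left(- \frac{2}{5}\right) = p - \frac{2 g}{5}$)
$M{\left(v \right)} = 1$
$b{\left(k \right)} = - \frac{11}{5}$ ($b{\left(k \right)} = -3 + \frac{k + \left(k - \frac{2 k}{5}\right)}{k + k} = -3 + \frac{k + \frac{3 k}{5}}{2 k} = -3 + \frac{8 k}{5} \frac{1}{2 k} = -3 + \frac{4}{5} = - \frac{11}{5}$)
$M{\left(-66 \right)} - b{\left(N \right)} = 1 - - \frac{11}{5} = 1 + \frac{11}{5} = \frac{16}{5}$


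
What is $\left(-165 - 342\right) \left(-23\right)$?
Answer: $11661$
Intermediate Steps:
$\left(-165 - 342\right) \left(-23\right) = \left(-507\right) \left(-23\right) = 11661$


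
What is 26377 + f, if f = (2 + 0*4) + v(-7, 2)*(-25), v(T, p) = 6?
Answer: 26229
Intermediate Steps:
f = -148 (f = (2 + 0*4) + 6*(-25) = (2 + 0) - 150 = 2 - 150 = -148)
26377 + f = 26377 - 148 = 26229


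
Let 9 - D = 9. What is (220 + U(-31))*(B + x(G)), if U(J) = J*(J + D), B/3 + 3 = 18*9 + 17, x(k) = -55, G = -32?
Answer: 558613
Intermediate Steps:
D = 0 (D = 9 - 1*9 = 9 - 9 = 0)
B = 528 (B = -9 + 3*(18*9 + 17) = -9 + 3*(162 + 17) = -9 + 3*179 = -9 + 537 = 528)
U(J) = J² (U(J) = J*(J + 0) = J*J = J²)
(220 + U(-31))*(B + x(G)) = (220 + (-31)²)*(528 - 55) = (220 + 961)*473 = 1181*473 = 558613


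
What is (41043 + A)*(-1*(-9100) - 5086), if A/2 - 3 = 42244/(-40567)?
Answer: 6683913284130/40567 ≈ 1.6476e+8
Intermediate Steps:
A = 158914/40567 (A = 6 + 2*(42244/(-40567)) = 6 + 2*(42244*(-1/40567)) = 6 + 2*(-42244/40567) = 6 - 84488/40567 = 158914/40567 ≈ 3.9173)
(41043 + A)*(-1*(-9100) - 5086) = (41043 + 158914/40567)*(-1*(-9100) - 5086) = 1665150295*(9100 - 5086)/40567 = (1665150295/40567)*4014 = 6683913284130/40567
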